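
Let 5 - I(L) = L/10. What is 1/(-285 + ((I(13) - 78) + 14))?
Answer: -10/3453 ≈ -0.0028960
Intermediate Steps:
I(L) = 5 - L/10
1/(-285 + ((I(13) - 78) + 14)) = 1/(-285 + (((5 - 1/10*13) - 78) + 14)) = 1/(-285 + (((5 - 13/10) - 78) + 14)) = 1/(-285 + ((37/10 - 78) + 14)) = 1/(-285 + (-743/10 + 14)) = 1/(-285 - 603/10) = 1/(-3453/10) = -10/3453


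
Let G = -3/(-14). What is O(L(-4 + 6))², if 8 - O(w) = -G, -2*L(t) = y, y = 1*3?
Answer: 13225/196 ≈ 67.474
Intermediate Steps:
y = 3
L(t) = -3/2 (L(t) = -½*3 = -3/2)
G = 3/14 (G = -3*(-1/14) = 3/14 ≈ 0.21429)
O(w) = 115/14 (O(w) = 8 - (-1)*3/14 = 8 - 1*(-3/14) = 8 + 3/14 = 115/14)
O(L(-4 + 6))² = (115/14)² = 13225/196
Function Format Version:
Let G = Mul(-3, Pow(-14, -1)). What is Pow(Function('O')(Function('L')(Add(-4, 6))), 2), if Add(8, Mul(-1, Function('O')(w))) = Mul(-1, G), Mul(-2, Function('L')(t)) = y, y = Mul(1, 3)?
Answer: Rational(13225, 196) ≈ 67.474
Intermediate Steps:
y = 3
Function('L')(t) = Rational(-3, 2) (Function('L')(t) = Mul(Rational(-1, 2), 3) = Rational(-3, 2))
G = Rational(3, 14) (G = Mul(-3, Rational(-1, 14)) = Rational(3, 14) ≈ 0.21429)
Function('O')(w) = Rational(115, 14) (Function('O')(w) = Add(8, Mul(-1, Mul(-1, Rational(3, 14)))) = Add(8, Mul(-1, Rational(-3, 14))) = Add(8, Rational(3, 14)) = Rational(115, 14))
Pow(Function('O')(Function('L')(Add(-4, 6))), 2) = Pow(Rational(115, 14), 2) = Rational(13225, 196)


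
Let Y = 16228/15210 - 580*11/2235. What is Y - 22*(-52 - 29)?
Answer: 2017238716/1133145 ≈ 1780.2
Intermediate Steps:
Y = -2025674/1133145 (Y = 16228*(1/15210) - 6380*1/2235 = 8114/7605 - 1276/447 = -2025674/1133145 ≈ -1.7877)
Y - 22*(-52 - 29) = -2025674/1133145 - 22*(-52 - 29) = -2025674/1133145 - 22*(-81) = -2025674/1133145 - 1*(-1782) = -2025674/1133145 + 1782 = 2017238716/1133145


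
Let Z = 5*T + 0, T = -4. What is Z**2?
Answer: 400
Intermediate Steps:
Z = -20 (Z = 5*(-4) + 0 = -20 + 0 = -20)
Z**2 = (-20)**2 = 400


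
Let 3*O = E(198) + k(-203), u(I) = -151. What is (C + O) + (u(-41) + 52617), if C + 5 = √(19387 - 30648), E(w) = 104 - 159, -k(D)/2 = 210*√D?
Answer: 157328/3 + I*√11261 - 140*I*√203 ≈ 52443.0 - 1888.6*I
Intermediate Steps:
k(D) = -420*√D
E(w) = -55
C = -5 + I*√11261 (C = -5 + √(19387 - 30648) = -5 + √(-11261) = -5 + I*√11261 ≈ -5.0 + 106.12*I)
O = -55/3 - 140*I*√203 (O = (-55 - 420*I*√203)/3 = -55/3 - 140*I*√203 ≈ -18.333 - 1994.7*I)
(C + O) + (u(-41) + 52617) = ((-5 + I*√11261) + (-55/3 - 140*I*√203)) + (-151 + 52617) = (-70/3 + I*√11261 - 140*I*√203) + 52466 = 157328/3 + I*√11261 - 140*I*√203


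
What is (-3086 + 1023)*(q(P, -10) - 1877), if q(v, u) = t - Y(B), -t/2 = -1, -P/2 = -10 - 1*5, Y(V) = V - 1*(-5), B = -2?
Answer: 3874314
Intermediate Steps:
Y(V) = 5 + V (Y(V) = V + 5 = 5 + V)
P = 30 (P = -2*(-10 - 1*5) = -2*(-10 - 5) = -2*(-15) = 30)
t = 2 (t = -2*(-1) = 2)
q(v, u) = -1 (q(v, u) = 2 - (5 - 2) = 2 - 1*3 = 2 - 3 = -1)
(-3086 + 1023)*(q(P, -10) - 1877) = (-3086 + 1023)*(-1 - 1877) = -2063*(-1878) = 3874314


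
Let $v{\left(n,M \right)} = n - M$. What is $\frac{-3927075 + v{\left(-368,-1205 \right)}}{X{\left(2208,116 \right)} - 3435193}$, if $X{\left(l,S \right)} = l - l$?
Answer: $\frac{3926238}{3435193} \approx 1.1429$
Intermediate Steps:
$X{\left(l,S \right)} = 0$
$\frac{-3927075 + v{\left(-368,-1205 \right)}}{X{\left(2208,116 \right)} - 3435193} = \frac{-3927075 - -837}{0 - 3435193} = \frac{-3927075 + \left(-368 + 1205\right)}{-3435193} = \left(-3927075 + 837\right) \left(- \frac{1}{3435193}\right) = \left(-3926238\right) \left(- \frac{1}{3435193}\right) = \frac{3926238}{3435193}$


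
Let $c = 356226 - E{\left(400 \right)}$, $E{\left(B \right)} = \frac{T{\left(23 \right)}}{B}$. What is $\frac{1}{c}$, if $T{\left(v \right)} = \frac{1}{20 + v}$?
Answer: $\frac{17200}{6127087199} \approx 2.8072 \cdot 10^{-6}$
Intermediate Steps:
$E{\left(B \right)} = \frac{1}{43 B}$ ($E{\left(B \right)} = \frac{1}{\left(20 + 23\right) B} = \frac{1}{43 B}$)
$c = \frac{6127087199}{17200}$ ($c = 356226 - \frac{1}{43 \cdot 400} = 356226 - \frac{1}{43} \cdot \frac{1}{400} = 356226 - \frac{1}{17200} = \frac{6127087199}{17200} \approx 3.5623 \cdot 10^{5}$)
$\frac{1}{c} = \frac{1}{\frac{6127087199}{17200}} = \frac{17200}{6127087199}$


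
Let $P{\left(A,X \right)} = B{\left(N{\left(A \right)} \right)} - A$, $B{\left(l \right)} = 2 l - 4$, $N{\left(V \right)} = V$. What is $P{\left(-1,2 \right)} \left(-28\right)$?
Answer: $140$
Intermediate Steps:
$B{\left(l \right)} = -4 + 2 l$
$P{\left(A,X \right)} = -4 + A$ ($P{\left(A,X \right)} = \left(-4 + 2 A\right) - A = -4 + A$)
$P{\left(-1,2 \right)} \left(-28\right) = \left(-4 - 1\right) \left(-28\right) = \left(-5\right) \left(-28\right) = 140$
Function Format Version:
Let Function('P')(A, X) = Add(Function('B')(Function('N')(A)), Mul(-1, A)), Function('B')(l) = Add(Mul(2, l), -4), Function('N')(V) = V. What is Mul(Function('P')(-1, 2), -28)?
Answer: 140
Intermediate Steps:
Function('B')(l) = Add(-4, Mul(2, l))
Function('P')(A, X) = Add(-4, A) (Function('P')(A, X) = Add(Add(-4, Mul(2, A)), Mul(-1, A)) = Add(-4, A))
Mul(Function('P')(-1, 2), -28) = Mul(Add(-4, -1), -28) = Mul(-5, -28) = 140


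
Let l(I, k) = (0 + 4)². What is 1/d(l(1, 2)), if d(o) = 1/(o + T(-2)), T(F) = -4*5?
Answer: -4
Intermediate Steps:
T(F) = -20
l(I, k) = 16 (l(I, k) = 4² = 16)
d(o) = 1/(-20 + o) (d(o) = 1/(o - 20) = 1/(-20 + o))
1/d(l(1, 2)) = 1/(1/(-20 + 16)) = 1/(1/(-4)) = 1/(-¼) = -4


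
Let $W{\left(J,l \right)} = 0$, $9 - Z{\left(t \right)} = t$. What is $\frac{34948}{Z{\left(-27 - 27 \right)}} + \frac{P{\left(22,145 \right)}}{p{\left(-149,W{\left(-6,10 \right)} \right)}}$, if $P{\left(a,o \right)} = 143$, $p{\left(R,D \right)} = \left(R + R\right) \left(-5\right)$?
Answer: $\frac{52081529}{93870} \approx 554.83$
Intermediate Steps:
$Z{\left(t \right)} = 9 - t$
$p{\left(R,D \right)} = - 10 R$ ($p{\left(R,D \right)} = 2 R \left(-5\right) = - 10 R$)
$\frac{34948}{Z{\left(-27 - 27 \right)}} + \frac{P{\left(22,145 \right)}}{p{\left(-149,W{\left(-6,10 \right)} \right)}} = \frac{34948}{9 - \left(-27 - 27\right)} + \frac{143}{\left(-10\right) \left(-149\right)} = \frac{34948}{9 - -54} + \frac{143}{1490} = \frac{34948}{9 + 54} + 143 \cdot \frac{1}{1490} = \frac{34948}{63} + \frac{143}{1490} = \frac{52081529}{93870}$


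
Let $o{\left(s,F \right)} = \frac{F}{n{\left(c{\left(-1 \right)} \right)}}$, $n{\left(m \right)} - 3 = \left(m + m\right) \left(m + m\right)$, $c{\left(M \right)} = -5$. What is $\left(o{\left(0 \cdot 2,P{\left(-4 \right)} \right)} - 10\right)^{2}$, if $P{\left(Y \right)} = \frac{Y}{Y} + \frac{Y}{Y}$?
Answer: $\frac{1056784}{10609} \approx 99.612$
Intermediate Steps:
$P{\left(Y \right)} = 2$ ($P{\left(Y \right)} = 1 + 1 = 2$)
$n{\left(m \right)} = 3 + 4 m^{2}$ ($n{\left(m \right)} = 3 + \left(m + m\right) \left(m + m\right) = 3 + 2 m 2 m = 3 + 4 m^{2}$)
$o{\left(s,F \right)} = \frac{F}{103}$ ($o{\left(s,F \right)} = \frac{F}{3 + 4 \left(-5\right)^{2}} = \frac{F}{3 + 4 \cdot 25} = \frac{F}{3 + 100} = \frac{F}{103}$)
$\left(o{\left(0 \cdot 2,P{\left(-4 \right)} \right)} - 10\right)^{2} = \left(\frac{1}{103} \cdot 2 - 10\right)^{2} = \left(\frac{2}{103} - 10\right)^{2} = \left(- \frac{1028}{103}\right)^{2} = \frac{1056784}{10609}$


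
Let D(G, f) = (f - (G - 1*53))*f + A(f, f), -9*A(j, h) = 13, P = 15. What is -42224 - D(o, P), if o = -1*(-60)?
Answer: -381083/9 ≈ -42343.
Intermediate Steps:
A(j, h) = -13/9 (A(j, h) = -⅑*13 = -13/9)
o = 60
D(G, f) = -13/9 + f*(53 + f - G) (D(G, f) = (f - (G - 1*53))*f - 13/9 = (f - (G - 53))*f - 13/9 = (f - (-53 + G))*f - 13/9 = (f + (53 - G))*f - 13/9 = (53 + f - G)*f - 13/9 = f*(53 + f - G) - 13/9 = -13/9 + f*(53 + f - G))
-42224 - D(o, P) = -42224 - (-13/9 + 15² + 53*15 - 1*60*15) = -42224 - (-13/9 + 225 + 795 - 900) = -42224 - 1*1067/9 = -42224 - 1067/9 = -381083/9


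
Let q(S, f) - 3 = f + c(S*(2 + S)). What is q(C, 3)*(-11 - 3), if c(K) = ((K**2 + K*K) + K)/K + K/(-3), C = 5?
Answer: -2744/3 ≈ -914.67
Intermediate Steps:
c(K) = -K/3 + (K + 2*K**2)/K (c(K) = ((K**2 + K**2) + K)/K + K*(-1/3) = (2*K**2 + K)/K - K/3 = (K + 2*K**2)/K - K/3 = -K/3 + (K + 2*K**2)/K)
q(S, f) = 4 + f + 5*S*(2 + S)/3 (q(S, f) = 3 + (f + (1 + 5*(S*(2 + S))/3)) = 3 + (f + (1 + 5*S*(2 + S)/3)) = 3 + (1 + f + 5*S*(2 + S)/3) = 4 + f + 5*S*(2 + S)/3)
q(C, 3)*(-11 - 3) = (4 + 3 + (5/3)*5*(2 + 5))*(-11 - 3) = (4 + 3 + (5/3)*5*7)*(-14) = (4 + 3 + 175/3)*(-14) = (196/3)*(-14) = -2744/3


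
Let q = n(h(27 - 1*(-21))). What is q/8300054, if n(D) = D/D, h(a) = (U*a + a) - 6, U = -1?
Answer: 1/8300054 ≈ 1.2048e-7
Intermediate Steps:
h(a) = -6 (h(a) = (-a + a) - 6 = 0 - 6 = -6)
n(D) = 1
q = 1
q/8300054 = 1/8300054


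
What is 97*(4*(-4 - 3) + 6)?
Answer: -2134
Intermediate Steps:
97*(4*(-4 - 3) + 6) = 97*(4*(-7) + 6) = 97*(-28 + 6) = 97*(-22) = -2134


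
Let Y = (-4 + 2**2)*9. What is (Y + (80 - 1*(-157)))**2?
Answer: 56169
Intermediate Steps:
Y = 0 (Y = (-4 + 4)*9 = 0*9 = 0)
(Y + (80 - 1*(-157)))**2 = (0 + (80 - 1*(-157)))**2 = (0 + (80 + 157))**2 = (0 + 237)**2 = 237**2 = 56169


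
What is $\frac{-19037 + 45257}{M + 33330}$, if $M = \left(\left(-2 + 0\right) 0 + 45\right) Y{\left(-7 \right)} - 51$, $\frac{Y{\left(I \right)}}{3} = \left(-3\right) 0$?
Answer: $\frac{8740}{11093} \approx 0.78788$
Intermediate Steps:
$Y{\left(I \right)} = 0$ ($Y{\left(I \right)} = 3 \left(\left(-3\right) 0\right) = 3 \cdot 0 = 0$)
$M = -51$ ($M = \left(\left(-2 + 0\right) 0 + 45\right) 0 - 51 = \left(\left(-2\right) 0 + 45\right) 0 - 51 = \left(0 + 45\right) 0 - 51 = 45 \cdot 0 - 51 = 0 - 51 = -51$)
$\frac{-19037 + 45257}{M + 33330} = \frac{-19037 + 45257}{-51 + 33330} = \frac{26220}{33279} = 26220 \cdot \frac{1}{33279} = \frac{8740}{11093}$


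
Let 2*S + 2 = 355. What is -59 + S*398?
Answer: 70188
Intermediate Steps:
S = 353/2 (S = -1 + (1/2)*355 = -1 + 355/2 = 353/2 ≈ 176.50)
-59 + S*398 = -59 + (353/2)*398 = -59 + 70247 = 70188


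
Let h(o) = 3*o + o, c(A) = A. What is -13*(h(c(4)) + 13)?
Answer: -377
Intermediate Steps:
h(o) = 4*o
-13*(h(c(4)) + 13) = -13*(4*4 + 13) = -13*(16 + 13) = -13*29 = -377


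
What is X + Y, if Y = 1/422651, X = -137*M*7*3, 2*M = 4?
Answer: -2431933853/422651 ≈ -5754.0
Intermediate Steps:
M = 2 (M = (1/2)*4 = 2)
X = -5754 (X = -137*2*7*3 = -1918*3 = -137*42 = -5754)
Y = 1/422651 ≈ 2.3660e-6
X + Y = -5754 + 1/422651 = -2431933853/422651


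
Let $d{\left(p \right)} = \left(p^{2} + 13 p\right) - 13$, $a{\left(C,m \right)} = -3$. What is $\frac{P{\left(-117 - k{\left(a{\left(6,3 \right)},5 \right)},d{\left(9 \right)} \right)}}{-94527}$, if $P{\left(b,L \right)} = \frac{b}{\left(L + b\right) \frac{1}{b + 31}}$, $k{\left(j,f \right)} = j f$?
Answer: $- \frac{2414}{2615247} \approx -0.00092305$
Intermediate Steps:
$k{\left(j,f \right)} = f j$
$d{\left(p \right)} = -13 + p^{2} + 13 p$
$P{\left(b,L \right)} = \frac{b \left(31 + b\right)}{L + b}$ ($P{\left(b,L \right)} = \frac{b}{\left(L + b\right) \frac{1}{31 + b}} = \frac{b}{\frac{1}{31 + b} \left(L + b\right)} = b \frac{31 + b}{L + b} = \frac{b \left(31 + b\right)}{L + b}$)
$\frac{P{\left(-117 - k{\left(a{\left(6,3 \right)},5 \right)},d{\left(9 \right)} \right)}}{-94527} = \frac{\left(-117 - 5 \left(-3\right)\right) \frac{1}{\left(-13 + 9^{2} + 13 \cdot 9\right) - \left(117 + 5 \left(-3\right)\right)} \left(31 - \left(117 + 5 \left(-3\right)\right)\right)}{-94527} = \frac{\left(-117 - -15\right) \left(31 - 102\right)}{\left(-13 + 81 + 117\right) - 102} \left(- \frac{1}{94527}\right) = \frac{\left(-117 + 15\right) \left(31 + \left(-117 + 15\right)\right)}{185 + \left(-117 + 15\right)} \left(- \frac{1}{94527}\right) = - \frac{102 \left(31 - 102\right)}{185 - 102} \left(- \frac{1}{94527}\right) = \left(-102\right) \frac{1}{83} \left(-71\right) \left(- \frac{1}{94527}\right) = \frac{7242}{83} \left(- \frac{1}{94527}\right) = - \frac{2414}{2615247}$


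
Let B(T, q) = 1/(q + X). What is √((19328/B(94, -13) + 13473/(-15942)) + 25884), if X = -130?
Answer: I*√77317864485094/5314 ≈ 1654.7*I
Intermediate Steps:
B(T, q) = 1/(-130 + q) (B(T, q) = 1/(q - 130) = 1/(-130 + q))
√((19328/B(94, -13) + 13473/(-15942)) + 25884) = √((19328/(1/(-130 - 13)) + 13473/(-15942)) + 25884) = √((19328/(1/(-143)) + 13473*(-1/15942)) + 25884) = √((19328/(-1/143) - 4491/5314) + 25884) = √((19328*(-143) - 4491/5314) + 25884) = √((-2763904 - 4491/5314) + 25884) = √(-14687390347/5314 + 25884) = √(-14549842771/5314) = I*√77317864485094/5314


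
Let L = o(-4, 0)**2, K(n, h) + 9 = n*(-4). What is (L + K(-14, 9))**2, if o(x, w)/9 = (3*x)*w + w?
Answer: 2209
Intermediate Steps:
o(x, w) = 9*w + 27*w*x (o(x, w) = 9*((3*x)*w + w) = 9*(3*w*x + w) = 9*(w + 3*w*x) = 9*w + 27*w*x)
K(n, h) = -9 - 4*n (K(n, h) = -9 + n*(-4) = -9 - 4*n)
L = 0 (L = (9*0*(1 + 3*(-4)))**2 = (9*0*(1 - 12))**2 = (9*0*(-11))**2 = 0**2 = 0)
(L + K(-14, 9))**2 = (0 + (-9 - 4*(-14)))**2 = (0 + (-9 + 56))**2 = (0 + 47)**2 = 47**2 = 2209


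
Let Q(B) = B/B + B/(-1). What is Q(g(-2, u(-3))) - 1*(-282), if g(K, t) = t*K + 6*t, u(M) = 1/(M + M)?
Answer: 851/3 ≈ 283.67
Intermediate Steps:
u(M) = 1/(2*M)
g(K, t) = 6*t + K*t (g(K, t) = K*t + 6*t = 6*t + K*t)
Q(B) = 1 - B (Q(B) = 1 + B*(-1) = 1 - B)
Q(g(-2, u(-3))) - 1*(-282) = (1 - (½)/(-3)*(6 - 2)) - 1*(-282) = (1 - (½)*(-⅓)*4) + 282 = (1 - (-1)*4/6) + 282 = (1 - 1*(-⅔)) + 282 = (1 + ⅔) + 282 = 5/3 + 282 = 851/3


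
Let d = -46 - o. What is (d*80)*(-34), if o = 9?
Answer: 149600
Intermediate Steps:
d = -55 (d = -46 - 1*9 = -46 - 9 = -55)
(d*80)*(-34) = -55*80*(-34) = -4400*(-34) = 149600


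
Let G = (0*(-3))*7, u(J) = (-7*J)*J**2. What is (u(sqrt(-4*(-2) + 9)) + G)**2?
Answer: 240737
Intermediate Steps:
u(J) = -7*J**3
G = 0 (G = 0*7 = 0)
(u(sqrt(-4*(-2) + 9)) + G)**2 = (-7*(-4*(-2) + 9)**(3/2) + 0)**2 = (-7*(8 + 9)**(3/2) + 0)**2 = (-7*17*sqrt(17) + 0)**2 = (-119*sqrt(17) + 0)**2 = (-119*sqrt(17))**2 = 240737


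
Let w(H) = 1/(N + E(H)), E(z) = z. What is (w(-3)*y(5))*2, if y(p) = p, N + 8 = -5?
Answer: -5/8 ≈ -0.62500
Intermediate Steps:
N = -13 (N = -8 - 5 = -13)
w(H) = 1/(-13 + H)
(w(-3)*y(5))*2 = (5/(-13 - 3))*2 = (5/(-16))*2 = -1/16*5*2 = -5/16*2 = -5/8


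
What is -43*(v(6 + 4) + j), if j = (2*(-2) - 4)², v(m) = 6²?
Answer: -4300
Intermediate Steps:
v(m) = 36
j = 64 (j = (-4 - 4)² = (-8)² = 64)
-43*(v(6 + 4) + j) = -43*(36 + 64) = -43*100 = -4300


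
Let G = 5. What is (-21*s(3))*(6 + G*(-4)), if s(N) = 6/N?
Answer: 588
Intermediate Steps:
(-21*s(3))*(6 + G*(-4)) = (-126/3)*(6 + 5*(-4)) = (-126/3)*(6 - 20) = -21*2*(-14) = -42*(-14) = 588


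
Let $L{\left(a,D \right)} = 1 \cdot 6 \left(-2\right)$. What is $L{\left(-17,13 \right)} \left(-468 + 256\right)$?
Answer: $2544$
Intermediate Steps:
$L{\left(a,D \right)} = -12$ ($L{\left(a,D \right)} = 6 \left(-2\right) = -12$)
$L{\left(-17,13 \right)} \left(-468 + 256\right) = - 12 \left(-468 + 256\right) = \left(-12\right) \left(-212\right) = 2544$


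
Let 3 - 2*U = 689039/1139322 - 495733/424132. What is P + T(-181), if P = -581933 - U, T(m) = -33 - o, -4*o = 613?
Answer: -281146116190227821/483222918504 ≈ -5.8181e+5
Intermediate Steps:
o = -613/4 (o = -¼*613 = -613/4 ≈ -153.25)
T(m) = 481/4 (T(m) = -33 - 1*(-613/4) = -33 + 613/4 = 481/4)
U = 861112389695/483222918504 (U = 3/2 - (689039/1139322 - 495733/424132)/2 = 3/2 - ½*(-136278011939/241611459252) = 3/2 + 136278011939/483222918504 = 861112389695/483222918504 ≈ 1.7820)
P = -281204223746177927/483222918504 (P = -581933 - 1*861112389695/483222918504 = -581933 - 861112389695/483222918504 = -281204223746177927/483222918504 ≈ -5.8194e+5)
P + T(-181) = -281204223746177927/483222918504 + 481/4 = -281146116190227821/483222918504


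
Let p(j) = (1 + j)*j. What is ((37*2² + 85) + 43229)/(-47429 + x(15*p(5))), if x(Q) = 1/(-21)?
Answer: -456351/498005 ≈ -0.91636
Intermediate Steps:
p(j) = j*(1 + j)
x(Q) = -1/21
((37*2² + 85) + 43229)/(-47429 + x(15*p(5))) = ((37*2² + 85) + 43229)/(-47429 - 1/21) = ((37*4 + 85) + 43229)/(-996010/21) = ((148 + 85) + 43229)*(-21/996010) = (233 + 43229)*(-21/996010) = 43462*(-21/996010) = -456351/498005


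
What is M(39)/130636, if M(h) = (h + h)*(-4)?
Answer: -78/32659 ≈ -0.0023883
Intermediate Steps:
M(h) = -8*h (M(h) = (2*h)*(-4) = -8*h)
M(39)/130636 = -8*39/130636 = -312*1/130636 = -78/32659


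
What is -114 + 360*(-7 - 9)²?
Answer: 92046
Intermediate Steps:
-114 + 360*(-7 - 9)² = -114 + 360*(-16)² = -114 + 360*256 = -114 + 92160 = 92046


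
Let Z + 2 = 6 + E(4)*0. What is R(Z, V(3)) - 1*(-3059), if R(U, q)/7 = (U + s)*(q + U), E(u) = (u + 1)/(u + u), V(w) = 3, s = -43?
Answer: 1148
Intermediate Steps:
E(u) = (1 + u)/(2*u) (E(u) = (1 + u)/((2*u)) = (1 + u)*(1/(2*u)) = (1 + u)/(2*u))
Z = 4 (Z = -2 + (6 + ((½)*(1 + 4)/4)*0) = -2 + (6 + ((½)*(¼)*5)*0) = -2 + (6 + (5/8)*0) = -2 + (6 + 0) = -2 + 6 = 4)
R(U, q) = 7*(-43 + U)*(U + q) (R(U, q) = 7*((U - 43)*(q + U)) = 7*((-43 + U)*(U + q)) = 7*(-43 + U)*(U + q))
R(Z, V(3)) - 1*(-3059) = (-301*4 - 301*3 + 7*4² + 7*4*3) - 1*(-3059) = (-1204 - 903 + 7*16 + 84) + 3059 = (-1204 - 903 + 112 + 84) + 3059 = -1911 + 3059 = 1148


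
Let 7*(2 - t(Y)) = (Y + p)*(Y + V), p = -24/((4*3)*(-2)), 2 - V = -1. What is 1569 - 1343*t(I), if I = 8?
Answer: 125138/7 ≈ 17877.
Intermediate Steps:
V = 3 (V = 2 - 1*(-1) = 2 + 1 = 3)
p = 1 (p = -24/(12*(-2)) = -24/(-24) = -24*(-1/24) = 1)
t(Y) = 2 - (1 + Y)*(3 + Y)/7 (t(Y) = 2 - (Y + 1)*(Y + 3)/7 = 2 - (1 + Y)*(3 + Y)/7)
1569 - 1343*t(I) = 1569 - 1343*(11/7 - 4/7*8 - ⅐*8²) = 1569 - 1343*(11/7 - 32/7 - ⅐*64) = 1569 - 1343*(11/7 - 32/7 - 64/7) = 1569 - 1343*(-85/7) = 1569 + 114155/7 = 125138/7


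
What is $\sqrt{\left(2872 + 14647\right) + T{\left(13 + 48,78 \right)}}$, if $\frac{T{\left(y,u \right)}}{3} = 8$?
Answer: $\sqrt{17543} \approx 132.45$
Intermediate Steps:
$T{\left(y,u \right)} = 24$ ($T{\left(y,u \right)} = 3 \cdot 8 = 24$)
$\sqrt{\left(2872 + 14647\right) + T{\left(13 + 48,78 \right)}} = \sqrt{\left(2872 + 14647\right) + 24} = \sqrt{17519 + 24} = \sqrt{17543}$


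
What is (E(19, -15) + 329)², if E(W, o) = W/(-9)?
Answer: 8655364/81 ≈ 1.0686e+5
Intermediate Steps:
E(W, o) = -W/9 (E(W, o) = W*(-⅑) = -W/9)
(E(19, -15) + 329)² = (-⅑*19 + 329)² = (-19/9 + 329)² = (2942/9)² = 8655364/81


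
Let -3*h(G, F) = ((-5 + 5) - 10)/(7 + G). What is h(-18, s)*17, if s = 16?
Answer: -170/33 ≈ -5.1515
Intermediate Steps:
h(G, F) = 10/(3*(7 + G)) (h(G, F) = -((-5 + 5) - 10)/(3*(7 + G)) = -(0 - 10)/(3*(7 + G)) = -(-10)/(3*(7 + G)) = 10/(3*(7 + G)))
h(-18, s)*17 = (10/(3*(7 - 18)))*17 = ((10/3)/(-11))*17 = ((10/3)*(-1/11))*17 = -10/33*17 = -170/33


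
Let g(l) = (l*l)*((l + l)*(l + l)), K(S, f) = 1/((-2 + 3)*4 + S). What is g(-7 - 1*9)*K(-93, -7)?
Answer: -262144/89 ≈ -2945.4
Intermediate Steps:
K(S, f) = 1/(4 + S) (K(S, f) = 1/(1*4 + S) = 1/(4 + S))
g(l) = 4*l⁴ (g(l) = l²*((2*l)*(2*l)) = l²*(4*l²) = 4*l⁴)
g(-7 - 1*9)*K(-93, -7) = (4*(-7 - 1*9)⁴)/(4 - 93) = (4*(-7 - 9)⁴)/(-89) = (4*(-16)⁴)*(-1/89) = (4*65536)*(-1/89) = 262144*(-1/89) = -262144/89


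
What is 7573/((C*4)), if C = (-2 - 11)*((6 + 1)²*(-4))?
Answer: 7573/10192 ≈ 0.74303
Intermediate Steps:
C = 2548 (C = -13*7²*(-4) = -637*(-4) = -13*(-196) = 2548)
7573/((C*4)) = 7573/((2548*4)) = 7573/10192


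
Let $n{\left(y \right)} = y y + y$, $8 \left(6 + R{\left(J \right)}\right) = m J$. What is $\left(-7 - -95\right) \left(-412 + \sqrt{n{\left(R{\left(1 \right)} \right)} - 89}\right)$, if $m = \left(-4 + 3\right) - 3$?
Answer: $-36256 + 44 i \sqrt{213} \approx -36256.0 + 642.16 i$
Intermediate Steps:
$m = -4$ ($m = -1 - 3 = -4$)
$R{\left(J \right)} = -6 - \frac{J}{2}$ ($R{\left(J \right)} = -6 + \frac{\left(-4\right) J}{8} = -6 - \frac{J}{2}$)
$n{\left(y \right)} = y + y^{2}$ ($n{\left(y \right)} = y^{2} + y = y + y^{2}$)
$\left(-7 - -95\right) \left(-412 + \sqrt{n{\left(R{\left(1 \right)} \right)} - 89}\right) = \left(-7 - -95\right) \left(-412 + \sqrt{\left(-6 - \frac{1}{2}\right) \left(1 - \frac{13}{2}\right) - 89}\right) = \left(-7 + 95\right) \left(-412 + \sqrt{\left(-6 - \frac{1}{2}\right) \left(1 - \frac{13}{2}\right) - 89}\right) = 88 \left(-412 + \sqrt{- \frac{13 \left(1 - \frac{13}{2}\right)}{2} - 89}\right) = 88 \left(-412 + \sqrt{\left(- \frac{13}{2}\right) \left(- \frac{11}{2}\right) - 89}\right) = 88 \left(-412 + \sqrt{\frac{143}{4} - 89}\right) = 88 \left(-412 + \sqrt{- \frac{213}{4}}\right) = 88 \left(-412 + \frac{i \sqrt{213}}{2}\right) = -36256 + 44 i \sqrt{213}$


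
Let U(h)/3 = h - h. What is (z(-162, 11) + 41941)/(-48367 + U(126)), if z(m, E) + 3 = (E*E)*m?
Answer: -22336/48367 ≈ -0.46180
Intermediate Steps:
U(h) = 0 (U(h) = 3*(h - h) = 3*0 = 0)
z(m, E) = -3 + m*E**2 (z(m, E) = -3 + (E*E)*m = -3 + E**2*m = -3 + m*E**2)
(z(-162, 11) + 41941)/(-48367 + U(126)) = ((-3 - 162*11**2) + 41941)/(-48367 + 0) = ((-3 - 162*121) + 41941)/(-48367) = ((-3 - 19602) + 41941)*(-1/48367) = (-19605 + 41941)*(-1/48367) = 22336*(-1/48367) = -22336/48367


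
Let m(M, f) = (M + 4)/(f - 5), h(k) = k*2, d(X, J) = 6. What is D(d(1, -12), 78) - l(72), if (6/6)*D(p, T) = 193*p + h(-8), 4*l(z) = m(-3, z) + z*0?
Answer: 306055/268 ≈ 1142.0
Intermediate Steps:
h(k) = 2*k
m(M, f) = (4 + M)/(-5 + f)
l(z) = 1/(4*(-5 + z)) (l(z) = ((4 - 3)/(-5 + z) + z*0)/4 = (1/(-5 + z) + 0)/4 = 1/(4*(-5 + z)))
D(p, T) = -16 + 193*p (D(p, T) = 193*p + 2*(-8) = 193*p - 16 = -16 + 193*p)
D(d(1, -12), 78) - l(72) = (-16 + 193*6) - 1/(4*(-5 + 72)) = (-16 + 1158) - 1/(4*67) = 1142 - 1/(4*67) = 1142 - 1*1/268 = 1142 - 1/268 = 306055/268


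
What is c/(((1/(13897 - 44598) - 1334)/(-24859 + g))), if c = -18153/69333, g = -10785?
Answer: -601968026604/86046738635 ≈ -6.9958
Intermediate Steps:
c = -6051/23111 (c = -18153*1/69333 = -6051/23111 ≈ -0.26182)
c/(((1/(13897 - 44598) - 1334)/(-24859 + g))) = -6051*(-24859 - 10785)/(1/(13897 - 44598) - 1334)/23111 = -6051*(-35644/(1/(-30701) - 1334))/23111 = -6051*(-35644/(-1/30701 - 1334))/23111 = -6051/(23111*((-40955135/30701*(-1/35644)))) = -6051/(23111*40955135/1094306444) = -6051/23111*1094306444/40955135 = -601968026604/86046738635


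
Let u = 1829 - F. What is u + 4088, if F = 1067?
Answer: 4850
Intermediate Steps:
u = 762 (u = 1829 - 1*1067 = 1829 - 1067 = 762)
u + 4088 = 762 + 4088 = 4850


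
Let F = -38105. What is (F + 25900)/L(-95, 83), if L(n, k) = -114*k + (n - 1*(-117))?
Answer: 2441/1888 ≈ 1.2929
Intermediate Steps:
L(n, k) = 117 + n - 114*k (L(n, k) = -114*k + (n + 117) = -114*k + (117 + n) = 117 + n - 114*k)
(F + 25900)/L(-95, 83) = (-38105 + 25900)/(117 - 95 - 114*83) = -12205/(117 - 95 - 9462) = -12205/(-9440) = -12205*(-1/9440) = 2441/1888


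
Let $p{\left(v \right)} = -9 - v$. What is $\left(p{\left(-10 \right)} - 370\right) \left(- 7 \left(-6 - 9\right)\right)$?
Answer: $-38745$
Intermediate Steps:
$\left(p{\left(-10 \right)} - 370\right) \left(- 7 \left(-6 - 9\right)\right) = \left(\left(-9 - -10\right) - 370\right) \left(- 7 \left(-6 - 9\right)\right) = \left(\left(-9 + 10\right) - 370\right) \left(\left(-7\right) \left(-15\right)\right) = \left(1 - 370\right) 105 = \left(-369\right) 105 = -38745$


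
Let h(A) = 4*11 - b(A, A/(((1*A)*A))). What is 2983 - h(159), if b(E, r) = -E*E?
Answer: -22342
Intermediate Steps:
b(E, r) = -E**2
h(A) = 44 + A**2 (h(A) = 4*11 - (-1)*A**2 = 44 + A**2)
2983 - h(159) = 2983 - (44 + 159**2) = 2983 - (44 + 25281) = 2983 - 1*25325 = 2983 - 25325 = -22342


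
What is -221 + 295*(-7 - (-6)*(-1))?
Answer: -4056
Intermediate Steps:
-221 + 295*(-7 - (-6)*(-1)) = -221 + 295*(-7 - 1*6) = -221 + 295*(-7 - 6) = -221 + 295*(-13) = -221 - 3835 = -4056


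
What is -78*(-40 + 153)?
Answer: -8814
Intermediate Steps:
-78*(-40 + 153) = -78*113 = -8814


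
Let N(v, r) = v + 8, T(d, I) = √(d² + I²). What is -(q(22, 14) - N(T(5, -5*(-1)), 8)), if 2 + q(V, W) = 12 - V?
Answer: 20 + 5*√2 ≈ 27.071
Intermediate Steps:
q(V, W) = 10 - V (q(V, W) = -2 + (12 - V) = 10 - V)
T(d, I) = √(I² + d²)
N(v, r) = 8 + v
-(q(22, 14) - N(T(5, -5*(-1)), 8)) = -((10 - 1*22) - (8 + √((-5*(-1))² + 5²))) = -((10 - 22) - (8 + √(5² + 25))) = -(-12 - (8 + √(25 + 25))) = -(-12 - (8 + √50)) = -(-12 - (8 + 5*√2)) = -(-12 + (-8 - 5*√2)) = -(-20 - 5*√2) = 20 + 5*√2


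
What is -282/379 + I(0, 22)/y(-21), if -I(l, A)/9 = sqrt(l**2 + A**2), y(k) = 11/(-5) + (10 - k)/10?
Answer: -83662/379 ≈ -220.74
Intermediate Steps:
y(k) = -6/5 - k/10 (y(k) = 11*(-1/5) + (10 - k)*(1/10) = -11/5 + (1 - k/10) = -6/5 - k/10)
I(l, A) = -9*sqrt(A**2 + l**2) (I(l, A) = -9*sqrt(l**2 + A**2) = -9*sqrt(A**2 + l**2))
-282/379 + I(0, 22)/y(-21) = -282/379 + (-9*sqrt(22**2 + 0**2))/(-6/5 - 1/10*(-21)) = -282*1/379 + (-9*sqrt(484 + 0))/(-6/5 + 21/10) = -282/379 + (-9*sqrt(484))/(9/10) = -282/379 - 9*22*(10/9) = -282/379 - 198*10/9 = -282/379 - 220 = -83662/379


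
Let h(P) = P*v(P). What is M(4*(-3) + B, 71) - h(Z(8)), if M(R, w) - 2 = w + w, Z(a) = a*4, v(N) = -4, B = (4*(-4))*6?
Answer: 272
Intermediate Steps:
B = -96 (B = -16*6 = -96)
Z(a) = 4*a
M(R, w) = 2 + 2*w (M(R, w) = 2 + (w + w) = 2 + 2*w)
h(P) = -4*P (h(P) = P*(-4) = -4*P)
M(4*(-3) + B, 71) - h(Z(8)) = (2 + 2*71) - (-4)*4*8 = (2 + 142) - (-4)*32 = 144 - 1*(-128) = 144 + 128 = 272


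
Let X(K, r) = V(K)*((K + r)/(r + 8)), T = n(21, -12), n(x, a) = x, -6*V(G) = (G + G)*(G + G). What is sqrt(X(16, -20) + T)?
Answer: I*sqrt(323)/3 ≈ 5.9907*I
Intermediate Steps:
V(G) = -2*G**2/3 (V(G) = -(G + G)*(G + G)/6 = -2*G*2*G/6 = -2*G**2/3)
T = 21
X(K, r) = -2*K**2*(K + r)/(3*(8 + r)) (X(K, r) = (-2*K**2/3)*((K + r)/(r + 8)) = (-2*K**2/3)*((K + r)/(8 + r)) = -2*K**2*(K + r)/(3*(8 + r)))
sqrt(X(16, -20) + T) = sqrt((2/3)*16**2*(-1*16 - 1*(-20))/(8 - 20) + 21) = sqrt((2/3)*256*(-16 + 20)/(-12) + 21) = sqrt((2/3)*256*(-1/12)*4 + 21) = sqrt(-512/9 + 21) = sqrt(-323/9) = I*sqrt(323)/3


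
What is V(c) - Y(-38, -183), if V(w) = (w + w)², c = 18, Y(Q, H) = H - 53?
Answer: 1532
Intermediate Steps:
Y(Q, H) = -53 + H
V(w) = 4*w² (V(w) = (2*w)² = 4*w²)
V(c) - Y(-38, -183) = 4*18² - (-53 - 183) = 4*324 - 1*(-236) = 1296 + 236 = 1532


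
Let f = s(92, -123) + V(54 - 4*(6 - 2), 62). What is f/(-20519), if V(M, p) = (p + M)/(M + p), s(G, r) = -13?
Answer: 12/20519 ≈ 0.00058482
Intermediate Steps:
V(M, p) = 1 (V(M, p) = (M + p)/(M + p) = 1)
f = -12 (f = -13 + 1 = -12)
f/(-20519) = -12/(-20519) = -12*(-1/20519) = 12/20519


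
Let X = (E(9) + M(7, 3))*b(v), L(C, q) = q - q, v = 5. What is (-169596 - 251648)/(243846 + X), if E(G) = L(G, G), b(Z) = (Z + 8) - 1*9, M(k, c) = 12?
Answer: -210622/121947 ≈ -1.7272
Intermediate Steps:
L(C, q) = 0
b(Z) = -1 + Z (b(Z) = (8 + Z) - 9 = -1 + Z)
E(G) = 0
X = 48 (X = (0 + 12)*(-1 + 5) = 12*4 = 48)
(-169596 - 251648)/(243846 + X) = (-169596 - 251648)/(243846 + 48) = -421244/243894 = -421244*1/243894 = -210622/121947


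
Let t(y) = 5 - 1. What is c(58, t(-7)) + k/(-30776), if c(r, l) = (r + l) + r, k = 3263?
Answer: 3689857/30776 ≈ 119.89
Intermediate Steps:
t(y) = 4
c(r, l) = l + 2*r (c(r, l) = (l + r) + r = l + 2*r)
c(58, t(-7)) + k/(-30776) = (4 + 2*58) + 3263/(-30776) = (4 + 116) + 3263*(-1/30776) = 120 - 3263/30776 = 3689857/30776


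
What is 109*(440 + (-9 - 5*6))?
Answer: 43709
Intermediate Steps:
109*(440 + (-9 - 5*6)) = 109*(440 + (-9 - 30)) = 109*(440 - 39) = 109*401 = 43709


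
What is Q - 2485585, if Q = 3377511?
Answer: 891926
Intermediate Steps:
Q - 2485585 = 3377511 - 2485585 = 891926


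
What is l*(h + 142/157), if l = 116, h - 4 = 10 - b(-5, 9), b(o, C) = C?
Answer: 107532/157 ≈ 684.92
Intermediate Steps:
h = 5 (h = 4 + (10 - 1*9) = 4 + (10 - 9) = 4 + 1 = 5)
l*(h + 142/157) = 116*(5 + 142/157) = 116*(927/157) = 107532/157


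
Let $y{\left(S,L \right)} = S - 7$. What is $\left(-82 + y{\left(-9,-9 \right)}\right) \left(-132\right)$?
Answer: $12936$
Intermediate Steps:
$y{\left(S,L \right)} = -7 + S$
$\left(-82 + y{\left(-9,-9 \right)}\right) \left(-132\right) = \left(-82 - 16\right) \left(-132\right) = \left(-98\right) \left(-132\right) = 12936$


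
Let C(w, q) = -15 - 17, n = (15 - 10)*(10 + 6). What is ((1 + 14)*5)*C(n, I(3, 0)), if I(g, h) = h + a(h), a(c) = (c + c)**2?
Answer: -2400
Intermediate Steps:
a(c) = 4*c**2 (a(c) = (2*c)**2 = 4*c**2)
I(g, h) = h + 4*h**2
n = 80 (n = 5*16 = 80)
C(w, q) = -32
((1 + 14)*5)*C(n, I(3, 0)) = ((1 + 14)*5)*(-32) = (15*5)*(-32) = 75*(-32) = -2400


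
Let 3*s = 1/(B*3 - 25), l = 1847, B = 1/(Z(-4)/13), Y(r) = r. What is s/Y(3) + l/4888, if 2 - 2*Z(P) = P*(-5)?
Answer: 15085/40326 ≈ 0.37408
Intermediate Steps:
Z(P) = 1 + 5*P/2 (Z(P) = 1 - P*(-5)/2 = 1 - (-5)*P/2 = 1 + 5*P/2)
B = -13/9 (B = 1/((1 + (5/2)*(-4))/13) = 1/((1 - 10)*(1/13)) = 1/(-9*1/13) = 1/(-9/13) = -13/9 ≈ -1.4444)
s = -1/88 (s = 1/(3*(-13/9*3 - 25)) = 1/(3*(-13/3 - 25)) = 1/(3*(-88/3)) = (1/3)*(-3/88) = -1/88 ≈ -0.011364)
s/Y(3) + l/4888 = -1/88/3 + 1847/4888 = -1/88*1/3 + 1847*(1/4888) = -1/264 + 1847/4888 = 15085/40326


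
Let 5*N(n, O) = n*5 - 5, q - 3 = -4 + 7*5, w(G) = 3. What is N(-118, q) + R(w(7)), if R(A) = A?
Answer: -116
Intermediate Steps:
q = 34 (q = 3 + (-4 + 7*5) = 3 + (-4 + 35) = 3 + 31 = 34)
N(n, O) = -1 + n (N(n, O) = (n*5 - 5)/5 = (5*n - 5)/5 = (-5 + 5*n)/5 = -1 + n)
N(-118, q) + R(w(7)) = (-1 - 118) + 3 = -119 + 3 = -116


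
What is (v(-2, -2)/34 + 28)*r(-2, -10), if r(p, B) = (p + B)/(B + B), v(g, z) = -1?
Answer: 2853/170 ≈ 16.782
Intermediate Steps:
r(p, B) = (B + p)/(2*B) (r(p, B) = (B + p)/((2*B)) = (B + p)*(1/(2*B)) = (B + p)/(2*B))
(v(-2, -2)/34 + 28)*r(-2, -10) = (-1/34 + 28)*((1/2)*(-10 - 2)/(-10)) = (-1*1/34 + 28)*((1/2)*(-1/10)*(-12)) = (-1/34 + 28)*(3/5) = (951/34)*(3/5) = 2853/170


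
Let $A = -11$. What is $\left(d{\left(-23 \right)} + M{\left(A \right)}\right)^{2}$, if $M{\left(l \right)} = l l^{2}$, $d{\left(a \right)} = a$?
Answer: $1833316$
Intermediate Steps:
$M{\left(l \right)} = l^{3}$
$\left(d{\left(-23 \right)} + M{\left(A \right)}\right)^{2} = \left(-23 + \left(-11\right)^{3}\right)^{2} = \left(-23 - 1331\right)^{2} = \left(-1354\right)^{2} = 1833316$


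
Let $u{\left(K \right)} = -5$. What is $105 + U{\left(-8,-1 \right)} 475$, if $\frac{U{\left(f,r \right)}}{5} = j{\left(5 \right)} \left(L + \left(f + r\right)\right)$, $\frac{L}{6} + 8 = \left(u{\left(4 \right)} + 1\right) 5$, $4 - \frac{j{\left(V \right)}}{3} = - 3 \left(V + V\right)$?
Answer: $-42878145$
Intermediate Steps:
$j{\left(V \right)} = 12 + 18 V$ ($j{\left(V \right)} = 12 - 3 \left(- 3 \left(V + V\right)\right) = 12 - 3 \left(- 3 \cdot 2 V\right) = 12 - 3 \left(- 6 V\right) = 12 + 18 V$)
$L = -168$ ($L = -48 + 6 \left(-5 + 1\right) 5 = -48 + 6 \left(\left(-4\right) 5\right) = -48 + 6 \left(-20\right) = -48 - 120 = -168$)
$U{\left(f,r \right)} = -85680 + 510 f + 510 r$ ($U{\left(f,r \right)} = 5 \left(12 + 18 \cdot 5\right) \left(-168 + \left(f + r\right)\right) = 5 \left(12 + 90\right) \left(-168 + f + r\right) = 5 \cdot 102 \left(-168 + f + r\right) = 5 \left(-17136 + 102 f + 102 r\right) = -85680 + 510 f + 510 r$)
$105 + U{\left(-8,-1 \right)} 475 = 105 + \left(-85680 + 510 \left(-8\right) + 510 \left(-1\right)\right) 475 = 105 + \left(-85680 - 4080 - 510\right) 475 = 105 - 42878250 = -42878145$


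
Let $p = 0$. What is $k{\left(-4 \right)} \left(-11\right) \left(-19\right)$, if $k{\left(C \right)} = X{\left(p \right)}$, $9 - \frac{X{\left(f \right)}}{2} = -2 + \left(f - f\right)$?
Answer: $4598$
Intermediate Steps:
$X{\left(f \right)} = 22$ ($X{\left(f \right)} = 18 - 2 \left(-2 + \left(f - f\right)\right) = 18 - 2 \left(-2 + 0\right) = 18 - -4 = 18 + 4 = 22$)
$k{\left(C \right)} = 22$
$k{\left(-4 \right)} \left(-11\right) \left(-19\right) = 22 \left(-11\right) \left(-19\right) = \left(-242\right) \left(-19\right) = 4598$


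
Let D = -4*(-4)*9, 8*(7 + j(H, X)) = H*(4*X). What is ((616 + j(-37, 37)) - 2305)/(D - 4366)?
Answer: 4761/8444 ≈ 0.56383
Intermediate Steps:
j(H, X) = -7 + H*X/2 (j(H, X) = -7 + (H*(4*X))/8 = -7 + (4*H*X)/8 = -7 + H*X/2)
D = 144 (D = 16*9 = 144)
((616 + j(-37, 37)) - 2305)/(D - 4366) = ((616 + (-7 + (1/2)*(-37)*37)) - 2305)/(144 - 4366) = ((616 + (-7 - 1369/2)) - 2305)/(-4222) = ((616 - 1383/2) - 2305)*(-1/4222) = (-151/2 - 2305)*(-1/4222) = -4761/2*(-1/4222) = 4761/8444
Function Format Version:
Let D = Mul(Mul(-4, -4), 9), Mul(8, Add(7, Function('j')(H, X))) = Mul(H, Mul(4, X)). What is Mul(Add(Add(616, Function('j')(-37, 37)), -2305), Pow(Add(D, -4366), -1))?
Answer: Rational(4761, 8444) ≈ 0.56383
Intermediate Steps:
Function('j')(H, X) = Add(-7, Mul(Rational(1, 2), H, X)) (Function('j')(H, X) = Add(-7, Mul(Rational(1, 8), Mul(H, Mul(4, X)))) = Add(-7, Mul(Rational(1, 8), Mul(4, H, X))) = Add(-7, Mul(Rational(1, 2), H, X)))
D = 144 (D = Mul(16, 9) = 144)
Mul(Add(Add(616, Function('j')(-37, 37)), -2305), Pow(Add(D, -4366), -1)) = Mul(Add(Add(616, Add(-7, Mul(Rational(1, 2), -37, 37))), -2305), Pow(Add(144, -4366), -1)) = Mul(Add(Add(616, Add(-7, Rational(-1369, 2))), -2305), Pow(-4222, -1)) = Mul(Add(Add(616, Rational(-1383, 2)), -2305), Rational(-1, 4222)) = Mul(Add(Rational(-151, 2), -2305), Rational(-1, 4222)) = Mul(Rational(-4761, 2), Rational(-1, 4222)) = Rational(4761, 8444)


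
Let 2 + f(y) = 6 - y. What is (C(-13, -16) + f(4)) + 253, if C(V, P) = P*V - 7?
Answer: 454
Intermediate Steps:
f(y) = 4 - y (f(y) = -2 + (6 - y) = 4 - y)
C(V, P) = -7 + P*V
(C(-13, -16) + f(4)) + 253 = ((-7 - 16*(-13)) + (4 - 1*4)) + 253 = ((-7 + 208) + (4 - 4)) + 253 = (201 + 0) + 253 = 201 + 253 = 454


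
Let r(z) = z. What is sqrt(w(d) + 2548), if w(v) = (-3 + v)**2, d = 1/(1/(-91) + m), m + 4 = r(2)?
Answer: 2*sqrt(21434893)/183 ≈ 50.599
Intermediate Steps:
m = -2 (m = -4 + 2 = -2)
d = -91/183 (d = 1/(1/(-91) - 2) = 1/(-1/91 - 2) = 1/(-183/91) = -91/183 ≈ -0.49727)
sqrt(w(d) + 2548) = sqrt((-3 - 91/183)**2 + 2548) = sqrt((-640/183)**2 + 2548) = sqrt(409600/33489 + 2548) = sqrt(85739572/33489) = 2*sqrt(21434893)/183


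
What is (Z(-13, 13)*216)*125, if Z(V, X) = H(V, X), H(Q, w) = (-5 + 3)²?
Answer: 108000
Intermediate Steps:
H(Q, w) = 4 (H(Q, w) = (-2)² = 4)
Z(V, X) = 4
(Z(-13, 13)*216)*125 = (4*216)*125 = 864*125 = 108000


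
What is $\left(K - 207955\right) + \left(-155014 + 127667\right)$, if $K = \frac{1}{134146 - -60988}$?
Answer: $- \frac{45915420467}{195134} \approx -2.353 \cdot 10^{5}$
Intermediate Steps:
$K = \frac{1}{195134}$ ($K = \frac{1}{134146 + 60988} = \frac{1}{195134} \approx 5.1247 \cdot 10^{-6}$)
$\left(K - 207955\right) + \left(-155014 + 127667\right) = \left(\frac{1}{195134} - 207955\right) + \left(-155014 + 127667\right) = - \frac{40579090969}{195134} - 27347 = - \frac{45915420467}{195134}$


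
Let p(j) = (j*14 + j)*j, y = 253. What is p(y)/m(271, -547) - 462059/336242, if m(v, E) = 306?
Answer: 26891360218/8574171 ≈ 3136.3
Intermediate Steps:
p(j) = 15*j² (p(j) = (14*j + j)*j = (15*j)*j = 15*j²)
p(y)/m(271, -547) - 462059/336242 = (15*253²)/306 - 462059/336242 = (15*64009)*(1/306) - 462059*1/336242 = 960135*(1/306) - 462059/336242 = 320045/102 - 462059/336242 = 26891360218/8574171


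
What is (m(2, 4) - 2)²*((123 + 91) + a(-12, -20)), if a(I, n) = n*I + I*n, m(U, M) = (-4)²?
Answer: 136024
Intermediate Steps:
m(U, M) = 16
a(I, n) = 2*I*n (a(I, n) = I*n + I*n = 2*I*n)
(m(2, 4) - 2)²*((123 + 91) + a(-12, -20)) = (16 - 2)²*((123 + 91) + 2*(-12)*(-20)) = 14²*(214 + 480) = 196*694 = 136024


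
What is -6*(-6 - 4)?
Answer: 60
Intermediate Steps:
-6*(-6 - 4) = -6*(-10) = 60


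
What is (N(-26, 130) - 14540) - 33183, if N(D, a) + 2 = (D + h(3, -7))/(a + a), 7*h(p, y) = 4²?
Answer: -43429833/910 ≈ -47725.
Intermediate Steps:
h(p, y) = 16/7 (h(p, y) = (⅐)*4² = (⅐)*16 = 16/7)
N(D, a) = -2 + (16/7 + D)/(2*a) (N(D, a) = -2 + (D + 16/7)/(a + a) = -2 + (16/7 + D)/((2*a)) = -2 + (16/7 + D)*(1/(2*a)) = -2 + (16/7 + D)/(2*a))
(N(-26, 130) - 14540) - 33183 = ((1/14)*(16 - 28*130 + 7*(-26))/130 - 14540) - 33183 = ((1/14)*(1/130)*(16 - 3640 - 182) - 14540) - 33183 = ((1/14)*(1/130)*(-3806) - 14540) - 33183 = (-1903/910 - 14540) - 33183 = -13233303/910 - 33183 = -43429833/910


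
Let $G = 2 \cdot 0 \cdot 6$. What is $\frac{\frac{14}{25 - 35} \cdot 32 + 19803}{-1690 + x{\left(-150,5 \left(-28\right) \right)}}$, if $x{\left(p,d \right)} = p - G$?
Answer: $- \frac{98791}{9200} \approx -10.738$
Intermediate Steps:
$G = 0$ ($G = 0 \cdot 6 = 0$)
$x{\left(p,d \right)} = p$ ($x{\left(p,d \right)} = p - 0 = p + 0 = p$)
$\frac{\frac{14}{25 - 35} \cdot 32 + 19803}{-1690 + x{\left(-150,5 \left(-28\right) \right)}} = \frac{\frac{14}{25 - 35} \cdot 32 + 19803}{-1690 - 150} = \frac{\frac{14}{-10} \cdot 32 + 19803}{-1840} = \left(14 \left(- \frac{1}{10}\right) 32 + 19803\right) \left(- \frac{1}{1840}\right) = \left(\left(- \frac{7}{5}\right) 32 + 19803\right) \left(- \frac{1}{1840}\right) = \left(- \frac{224}{5} + 19803\right) \left(- \frac{1}{1840}\right) = \frac{98791}{5} \left(- \frac{1}{1840}\right) = - \frac{98791}{9200}$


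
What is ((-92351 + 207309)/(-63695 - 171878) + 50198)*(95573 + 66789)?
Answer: 1919959630967552/235573 ≈ 8.1502e+9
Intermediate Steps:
((-92351 + 207309)/(-63695 - 171878) + 50198)*(95573 + 66789) = (114958/(-235573) + 50198)*162362 = (114958*(-1/235573) + 50198)*162362 = (-114958/235573 + 50198)*162362 = (11825178496/235573)*162362 = 1919959630967552/235573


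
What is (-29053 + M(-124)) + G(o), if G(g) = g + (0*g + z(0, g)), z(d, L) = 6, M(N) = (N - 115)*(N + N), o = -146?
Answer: 30079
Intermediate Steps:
M(N) = 2*N*(-115 + N) (M(N) = (-115 + N)*(2*N) = 2*N*(-115 + N))
G(g) = 6 + g (G(g) = g + (0*g + 6) = g + (0 + 6) = g + 6 = 6 + g)
(-29053 + M(-124)) + G(o) = (-29053 + 2*(-124)*(-115 - 124)) + (6 - 146) = (-29053 + 2*(-124)*(-239)) - 140 = (-29053 + 59272) - 140 = 30219 - 140 = 30079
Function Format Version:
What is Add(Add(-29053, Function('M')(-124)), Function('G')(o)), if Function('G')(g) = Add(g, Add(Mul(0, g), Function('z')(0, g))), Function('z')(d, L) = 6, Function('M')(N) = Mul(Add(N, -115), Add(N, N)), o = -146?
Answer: 30079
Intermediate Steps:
Function('M')(N) = Mul(2, N, Add(-115, N)) (Function('M')(N) = Mul(Add(-115, N), Mul(2, N)) = Mul(2, N, Add(-115, N)))
Function('G')(g) = Add(6, g) (Function('G')(g) = Add(g, Add(Mul(0, g), 6)) = Add(g, Add(0, 6)) = Add(g, 6) = Add(6, g))
Add(Add(-29053, Function('M')(-124)), Function('G')(o)) = Add(Add(-29053, Mul(2, -124, Add(-115, -124))), Add(6, -146)) = Add(Add(-29053, Mul(2, -124, -239)), -140) = Add(Add(-29053, 59272), -140) = Add(30219, -140) = 30079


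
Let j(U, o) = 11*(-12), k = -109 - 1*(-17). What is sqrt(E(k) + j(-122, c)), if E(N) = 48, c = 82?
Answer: 2*I*sqrt(21) ≈ 9.1651*I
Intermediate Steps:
k = -92 (k = -109 + 17 = -92)
j(U, o) = -132
sqrt(E(k) + j(-122, c)) = sqrt(48 - 132) = sqrt(-84) = 2*I*sqrt(21)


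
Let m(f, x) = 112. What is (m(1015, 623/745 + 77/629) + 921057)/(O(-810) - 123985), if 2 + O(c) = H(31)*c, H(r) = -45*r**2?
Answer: 921169/34904463 ≈ 0.026391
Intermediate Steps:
O(c) = -2 - 43245*c (O(c) = -2 + (-45*31**2)*c = -2 + (-45*961)*c = -2 - 43245*c)
(m(1015, 623/745 + 77/629) + 921057)/(O(-810) - 123985) = (112 + 921057)/((-2 - 43245*(-810)) - 123985) = 921169/((-2 + 35028450) - 123985) = 921169/(35028448 - 123985) = 921169/34904463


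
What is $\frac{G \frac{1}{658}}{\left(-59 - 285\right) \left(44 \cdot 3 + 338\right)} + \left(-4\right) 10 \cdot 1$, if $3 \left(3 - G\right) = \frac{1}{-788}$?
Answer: $- \frac{10059807213493}{251495180160} \approx -40.0$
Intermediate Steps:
$G = \frac{7093}{2364}$ ($G = 3 - \frac{1}{3 \left(-788\right)} = 3 - - \frac{1}{2364} = 3 + \frac{1}{2364} = \frac{7093}{2364} \approx 3.0004$)
$\frac{G \frac{1}{658}}{\left(-59 - 285\right) \left(44 \cdot 3 + 338\right)} + \left(-4\right) 10 \cdot 1 = \frac{\frac{7093}{2364} \cdot \frac{1}{658}}{\left(-59 - 285\right) \left(44 \cdot 3 + 338\right)} + \left(-4\right) 10 \cdot 1 = \frac{\frac{7093}{2364} \cdot \frac{1}{658}}{\left(-344\right) \left(132 + 338\right)} - 40 = \frac{1}{\left(-344\right) 470} \cdot \frac{7093}{1555512} - 40 = \frac{1}{-161680} \cdot \frac{7093}{1555512} - 40 = \left(- \frac{1}{161680}\right) \frac{7093}{1555512} - 40 = - \frac{7093}{251495180160} - 40 = - \frac{10059807213493}{251495180160}$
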